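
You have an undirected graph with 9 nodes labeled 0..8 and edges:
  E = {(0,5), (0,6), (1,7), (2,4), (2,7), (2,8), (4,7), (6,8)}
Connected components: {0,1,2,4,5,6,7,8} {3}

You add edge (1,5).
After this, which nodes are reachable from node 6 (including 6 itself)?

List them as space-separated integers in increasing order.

Before: nodes reachable from 6: {0,1,2,4,5,6,7,8}
Adding (1,5): both endpoints already in same component. Reachability from 6 unchanged.
After: nodes reachable from 6: {0,1,2,4,5,6,7,8}

Answer: 0 1 2 4 5 6 7 8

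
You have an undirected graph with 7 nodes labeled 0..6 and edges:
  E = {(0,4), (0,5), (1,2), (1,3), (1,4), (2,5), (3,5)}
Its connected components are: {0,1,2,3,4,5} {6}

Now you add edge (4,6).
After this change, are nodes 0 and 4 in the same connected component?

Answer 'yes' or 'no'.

Initial components: {0,1,2,3,4,5} {6}
Adding edge (4,6): merges {0,1,2,3,4,5} and {6}.
New components: {0,1,2,3,4,5,6}
Are 0 and 4 in the same component? yes

Answer: yes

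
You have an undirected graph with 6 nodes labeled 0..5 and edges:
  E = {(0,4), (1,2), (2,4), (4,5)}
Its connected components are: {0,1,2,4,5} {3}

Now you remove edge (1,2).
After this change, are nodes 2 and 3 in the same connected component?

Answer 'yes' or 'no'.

Initial components: {0,1,2,4,5} {3}
Removing edge (1,2): it was a bridge — component count 2 -> 3.
New components: {0,2,4,5} {1} {3}
Are 2 and 3 in the same component? no

Answer: no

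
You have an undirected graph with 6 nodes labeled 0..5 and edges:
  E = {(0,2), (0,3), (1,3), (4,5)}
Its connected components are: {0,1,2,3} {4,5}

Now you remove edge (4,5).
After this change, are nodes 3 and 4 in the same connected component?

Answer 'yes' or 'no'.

Initial components: {0,1,2,3} {4,5}
Removing edge (4,5): it was a bridge — component count 2 -> 3.
New components: {0,1,2,3} {4} {5}
Are 3 and 4 in the same component? no

Answer: no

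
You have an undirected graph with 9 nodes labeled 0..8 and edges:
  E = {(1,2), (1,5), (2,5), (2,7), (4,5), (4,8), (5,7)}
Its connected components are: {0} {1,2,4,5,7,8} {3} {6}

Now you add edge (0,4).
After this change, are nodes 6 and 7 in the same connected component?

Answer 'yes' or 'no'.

Answer: no

Derivation:
Initial components: {0} {1,2,4,5,7,8} {3} {6}
Adding edge (0,4): merges {0} and {1,2,4,5,7,8}.
New components: {0,1,2,4,5,7,8} {3} {6}
Are 6 and 7 in the same component? no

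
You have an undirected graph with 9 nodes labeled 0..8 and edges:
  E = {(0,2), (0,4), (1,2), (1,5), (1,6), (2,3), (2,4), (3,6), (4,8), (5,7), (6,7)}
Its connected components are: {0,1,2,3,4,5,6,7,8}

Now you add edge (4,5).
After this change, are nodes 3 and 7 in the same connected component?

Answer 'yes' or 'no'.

Answer: yes

Derivation:
Initial components: {0,1,2,3,4,5,6,7,8}
Adding edge (4,5): both already in same component {0,1,2,3,4,5,6,7,8}. No change.
New components: {0,1,2,3,4,5,6,7,8}
Are 3 and 7 in the same component? yes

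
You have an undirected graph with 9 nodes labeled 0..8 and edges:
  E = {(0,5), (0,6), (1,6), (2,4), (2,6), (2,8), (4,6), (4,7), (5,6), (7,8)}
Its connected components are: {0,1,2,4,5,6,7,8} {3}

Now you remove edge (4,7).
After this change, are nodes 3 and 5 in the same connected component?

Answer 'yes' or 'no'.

Answer: no

Derivation:
Initial components: {0,1,2,4,5,6,7,8} {3}
Removing edge (4,7): not a bridge — component count unchanged at 2.
New components: {0,1,2,4,5,6,7,8} {3}
Are 3 and 5 in the same component? no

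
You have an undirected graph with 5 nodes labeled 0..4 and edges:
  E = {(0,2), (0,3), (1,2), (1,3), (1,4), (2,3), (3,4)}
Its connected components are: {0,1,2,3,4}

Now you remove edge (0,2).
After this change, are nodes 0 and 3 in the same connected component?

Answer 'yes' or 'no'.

Answer: yes

Derivation:
Initial components: {0,1,2,3,4}
Removing edge (0,2): not a bridge — component count unchanged at 1.
New components: {0,1,2,3,4}
Are 0 and 3 in the same component? yes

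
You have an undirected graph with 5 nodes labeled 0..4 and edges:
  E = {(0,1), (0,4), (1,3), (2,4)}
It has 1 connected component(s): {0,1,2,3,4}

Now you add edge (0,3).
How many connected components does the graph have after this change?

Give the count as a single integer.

Answer: 1

Derivation:
Initial component count: 1
Add (0,3): endpoints already in same component. Count unchanged: 1.
New component count: 1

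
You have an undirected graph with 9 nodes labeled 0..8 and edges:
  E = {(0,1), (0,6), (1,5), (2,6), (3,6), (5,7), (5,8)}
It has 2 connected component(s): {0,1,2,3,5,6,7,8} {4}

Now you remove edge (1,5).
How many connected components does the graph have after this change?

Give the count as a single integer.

Initial component count: 2
Remove (1,5): it was a bridge. Count increases: 2 -> 3.
  After removal, components: {0,1,2,3,6} {4} {5,7,8}
New component count: 3

Answer: 3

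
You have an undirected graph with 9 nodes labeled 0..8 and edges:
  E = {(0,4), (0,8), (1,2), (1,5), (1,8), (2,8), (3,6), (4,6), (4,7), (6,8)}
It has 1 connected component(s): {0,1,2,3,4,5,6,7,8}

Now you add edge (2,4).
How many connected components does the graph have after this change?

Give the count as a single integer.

Answer: 1

Derivation:
Initial component count: 1
Add (2,4): endpoints already in same component. Count unchanged: 1.
New component count: 1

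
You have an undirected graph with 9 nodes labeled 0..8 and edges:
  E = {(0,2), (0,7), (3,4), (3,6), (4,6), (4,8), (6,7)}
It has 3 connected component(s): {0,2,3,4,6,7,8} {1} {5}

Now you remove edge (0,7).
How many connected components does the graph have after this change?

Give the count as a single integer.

Answer: 4

Derivation:
Initial component count: 3
Remove (0,7): it was a bridge. Count increases: 3 -> 4.
  After removal, components: {0,2} {1} {3,4,6,7,8} {5}
New component count: 4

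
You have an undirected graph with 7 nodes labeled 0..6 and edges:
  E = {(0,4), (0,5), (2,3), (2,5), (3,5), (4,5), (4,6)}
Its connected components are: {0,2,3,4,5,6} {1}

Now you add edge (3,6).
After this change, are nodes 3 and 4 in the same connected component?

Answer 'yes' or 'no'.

Answer: yes

Derivation:
Initial components: {0,2,3,4,5,6} {1}
Adding edge (3,6): both already in same component {0,2,3,4,5,6}. No change.
New components: {0,2,3,4,5,6} {1}
Are 3 and 4 in the same component? yes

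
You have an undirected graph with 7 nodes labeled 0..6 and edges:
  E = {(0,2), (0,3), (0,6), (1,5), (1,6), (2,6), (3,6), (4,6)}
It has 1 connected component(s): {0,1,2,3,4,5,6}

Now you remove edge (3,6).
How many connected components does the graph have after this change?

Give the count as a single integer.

Initial component count: 1
Remove (3,6): not a bridge. Count unchanged: 1.
  After removal, components: {0,1,2,3,4,5,6}
New component count: 1

Answer: 1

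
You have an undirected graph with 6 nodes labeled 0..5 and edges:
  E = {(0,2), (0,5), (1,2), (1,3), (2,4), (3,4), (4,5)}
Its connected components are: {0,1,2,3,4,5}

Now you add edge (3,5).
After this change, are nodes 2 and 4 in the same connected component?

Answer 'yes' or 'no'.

Answer: yes

Derivation:
Initial components: {0,1,2,3,4,5}
Adding edge (3,5): both already in same component {0,1,2,3,4,5}. No change.
New components: {0,1,2,3,4,5}
Are 2 and 4 in the same component? yes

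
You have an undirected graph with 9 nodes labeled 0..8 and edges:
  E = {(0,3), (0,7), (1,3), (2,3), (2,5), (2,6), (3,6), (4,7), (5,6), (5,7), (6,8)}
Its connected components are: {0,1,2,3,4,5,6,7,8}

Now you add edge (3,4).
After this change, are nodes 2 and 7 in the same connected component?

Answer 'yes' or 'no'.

Answer: yes

Derivation:
Initial components: {0,1,2,3,4,5,6,7,8}
Adding edge (3,4): both already in same component {0,1,2,3,4,5,6,7,8}. No change.
New components: {0,1,2,3,4,5,6,7,8}
Are 2 and 7 in the same component? yes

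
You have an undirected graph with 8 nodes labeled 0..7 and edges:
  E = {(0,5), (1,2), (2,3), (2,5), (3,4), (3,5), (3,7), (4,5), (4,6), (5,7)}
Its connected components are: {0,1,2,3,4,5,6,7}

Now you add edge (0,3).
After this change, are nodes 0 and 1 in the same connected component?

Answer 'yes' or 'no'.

Answer: yes

Derivation:
Initial components: {0,1,2,3,4,5,6,7}
Adding edge (0,3): both already in same component {0,1,2,3,4,5,6,7}. No change.
New components: {0,1,2,3,4,5,6,7}
Are 0 and 1 in the same component? yes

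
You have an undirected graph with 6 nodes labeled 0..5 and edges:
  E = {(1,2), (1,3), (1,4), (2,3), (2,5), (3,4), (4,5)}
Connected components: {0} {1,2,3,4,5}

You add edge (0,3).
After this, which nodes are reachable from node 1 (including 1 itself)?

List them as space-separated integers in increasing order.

Before: nodes reachable from 1: {1,2,3,4,5}
Adding (0,3): merges 1's component with another. Reachability grows.
After: nodes reachable from 1: {0,1,2,3,4,5}

Answer: 0 1 2 3 4 5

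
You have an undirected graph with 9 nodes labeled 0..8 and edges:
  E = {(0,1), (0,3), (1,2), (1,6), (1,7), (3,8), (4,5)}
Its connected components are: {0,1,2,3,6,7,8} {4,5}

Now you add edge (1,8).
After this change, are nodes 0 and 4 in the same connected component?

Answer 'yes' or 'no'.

Initial components: {0,1,2,3,6,7,8} {4,5}
Adding edge (1,8): both already in same component {0,1,2,3,6,7,8}. No change.
New components: {0,1,2,3,6,7,8} {4,5}
Are 0 and 4 in the same component? no

Answer: no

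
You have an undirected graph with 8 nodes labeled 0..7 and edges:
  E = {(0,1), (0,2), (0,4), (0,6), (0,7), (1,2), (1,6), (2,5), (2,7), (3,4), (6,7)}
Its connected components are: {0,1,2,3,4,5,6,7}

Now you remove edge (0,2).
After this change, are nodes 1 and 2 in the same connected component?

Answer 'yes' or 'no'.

Answer: yes

Derivation:
Initial components: {0,1,2,3,4,5,6,7}
Removing edge (0,2): not a bridge — component count unchanged at 1.
New components: {0,1,2,3,4,5,6,7}
Are 1 and 2 in the same component? yes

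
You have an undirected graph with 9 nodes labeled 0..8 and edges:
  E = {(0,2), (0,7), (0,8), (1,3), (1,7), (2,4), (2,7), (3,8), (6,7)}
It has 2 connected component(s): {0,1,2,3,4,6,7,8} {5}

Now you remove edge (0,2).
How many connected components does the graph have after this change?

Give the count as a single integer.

Answer: 2

Derivation:
Initial component count: 2
Remove (0,2): not a bridge. Count unchanged: 2.
  After removal, components: {0,1,2,3,4,6,7,8} {5}
New component count: 2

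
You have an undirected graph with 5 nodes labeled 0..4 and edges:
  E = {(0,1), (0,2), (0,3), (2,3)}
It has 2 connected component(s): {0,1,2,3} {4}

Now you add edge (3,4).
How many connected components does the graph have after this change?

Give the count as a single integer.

Answer: 1

Derivation:
Initial component count: 2
Add (3,4): merges two components. Count decreases: 2 -> 1.
New component count: 1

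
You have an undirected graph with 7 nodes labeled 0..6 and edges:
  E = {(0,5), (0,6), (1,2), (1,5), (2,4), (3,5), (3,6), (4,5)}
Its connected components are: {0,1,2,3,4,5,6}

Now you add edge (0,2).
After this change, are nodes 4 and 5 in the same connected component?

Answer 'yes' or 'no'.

Initial components: {0,1,2,3,4,5,6}
Adding edge (0,2): both already in same component {0,1,2,3,4,5,6}. No change.
New components: {0,1,2,3,4,5,6}
Are 4 and 5 in the same component? yes

Answer: yes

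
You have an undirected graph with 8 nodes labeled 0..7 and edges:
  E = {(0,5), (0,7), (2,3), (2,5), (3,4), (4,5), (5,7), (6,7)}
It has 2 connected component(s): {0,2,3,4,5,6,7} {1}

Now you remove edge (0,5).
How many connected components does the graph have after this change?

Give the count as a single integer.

Answer: 2

Derivation:
Initial component count: 2
Remove (0,5): not a bridge. Count unchanged: 2.
  After removal, components: {0,2,3,4,5,6,7} {1}
New component count: 2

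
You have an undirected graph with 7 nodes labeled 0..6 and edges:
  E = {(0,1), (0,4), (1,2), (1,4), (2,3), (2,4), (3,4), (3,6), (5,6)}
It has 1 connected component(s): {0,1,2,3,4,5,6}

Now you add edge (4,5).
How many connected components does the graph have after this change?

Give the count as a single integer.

Initial component count: 1
Add (4,5): endpoints already in same component. Count unchanged: 1.
New component count: 1

Answer: 1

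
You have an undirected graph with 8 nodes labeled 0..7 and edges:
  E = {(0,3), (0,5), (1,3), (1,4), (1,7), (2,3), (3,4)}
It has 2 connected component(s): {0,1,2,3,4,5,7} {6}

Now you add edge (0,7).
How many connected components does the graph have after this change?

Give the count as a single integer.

Initial component count: 2
Add (0,7): endpoints already in same component. Count unchanged: 2.
New component count: 2

Answer: 2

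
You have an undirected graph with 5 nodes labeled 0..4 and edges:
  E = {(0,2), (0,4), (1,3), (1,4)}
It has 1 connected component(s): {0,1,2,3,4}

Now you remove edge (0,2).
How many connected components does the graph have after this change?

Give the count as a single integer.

Answer: 2

Derivation:
Initial component count: 1
Remove (0,2): it was a bridge. Count increases: 1 -> 2.
  After removal, components: {0,1,3,4} {2}
New component count: 2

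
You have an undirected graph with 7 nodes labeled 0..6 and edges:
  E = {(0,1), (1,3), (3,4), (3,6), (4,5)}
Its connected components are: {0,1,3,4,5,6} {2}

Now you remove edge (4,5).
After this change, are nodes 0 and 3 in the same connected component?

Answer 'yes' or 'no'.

Answer: yes

Derivation:
Initial components: {0,1,3,4,5,6} {2}
Removing edge (4,5): it was a bridge — component count 2 -> 3.
New components: {0,1,3,4,6} {2} {5}
Are 0 and 3 in the same component? yes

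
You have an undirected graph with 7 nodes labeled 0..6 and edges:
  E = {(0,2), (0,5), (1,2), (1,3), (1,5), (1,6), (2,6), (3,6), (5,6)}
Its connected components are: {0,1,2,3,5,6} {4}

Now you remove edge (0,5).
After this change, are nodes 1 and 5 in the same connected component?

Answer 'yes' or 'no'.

Initial components: {0,1,2,3,5,6} {4}
Removing edge (0,5): not a bridge — component count unchanged at 2.
New components: {0,1,2,3,5,6} {4}
Are 1 and 5 in the same component? yes

Answer: yes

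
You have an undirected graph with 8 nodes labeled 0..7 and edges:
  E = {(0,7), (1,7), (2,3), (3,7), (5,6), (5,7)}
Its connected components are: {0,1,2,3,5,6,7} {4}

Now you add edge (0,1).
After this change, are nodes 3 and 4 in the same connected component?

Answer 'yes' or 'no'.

Answer: no

Derivation:
Initial components: {0,1,2,3,5,6,7} {4}
Adding edge (0,1): both already in same component {0,1,2,3,5,6,7}. No change.
New components: {0,1,2,3,5,6,7} {4}
Are 3 and 4 in the same component? no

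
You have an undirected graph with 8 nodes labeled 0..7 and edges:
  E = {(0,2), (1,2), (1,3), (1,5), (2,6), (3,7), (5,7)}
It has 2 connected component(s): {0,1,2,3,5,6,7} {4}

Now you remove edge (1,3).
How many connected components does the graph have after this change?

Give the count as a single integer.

Initial component count: 2
Remove (1,3): not a bridge. Count unchanged: 2.
  After removal, components: {0,1,2,3,5,6,7} {4}
New component count: 2

Answer: 2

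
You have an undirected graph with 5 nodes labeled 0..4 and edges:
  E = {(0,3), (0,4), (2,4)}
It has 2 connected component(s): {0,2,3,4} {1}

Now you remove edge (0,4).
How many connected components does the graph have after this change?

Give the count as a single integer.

Answer: 3

Derivation:
Initial component count: 2
Remove (0,4): it was a bridge. Count increases: 2 -> 3.
  After removal, components: {0,3} {1} {2,4}
New component count: 3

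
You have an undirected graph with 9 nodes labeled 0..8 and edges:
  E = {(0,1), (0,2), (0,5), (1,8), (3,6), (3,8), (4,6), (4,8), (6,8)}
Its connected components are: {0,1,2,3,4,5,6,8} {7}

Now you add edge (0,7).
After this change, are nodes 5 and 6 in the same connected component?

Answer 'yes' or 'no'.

Answer: yes

Derivation:
Initial components: {0,1,2,3,4,5,6,8} {7}
Adding edge (0,7): merges {0,1,2,3,4,5,6,8} and {7}.
New components: {0,1,2,3,4,5,6,7,8}
Are 5 and 6 in the same component? yes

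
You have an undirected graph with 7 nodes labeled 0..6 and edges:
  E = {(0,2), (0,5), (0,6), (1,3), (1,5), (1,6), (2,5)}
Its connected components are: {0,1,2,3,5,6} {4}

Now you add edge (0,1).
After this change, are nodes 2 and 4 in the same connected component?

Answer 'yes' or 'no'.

Initial components: {0,1,2,3,5,6} {4}
Adding edge (0,1): both already in same component {0,1,2,3,5,6}. No change.
New components: {0,1,2,3,5,6} {4}
Are 2 and 4 in the same component? no

Answer: no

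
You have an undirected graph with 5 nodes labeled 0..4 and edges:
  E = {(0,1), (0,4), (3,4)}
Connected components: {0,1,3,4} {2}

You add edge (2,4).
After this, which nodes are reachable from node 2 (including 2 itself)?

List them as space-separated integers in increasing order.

Answer: 0 1 2 3 4

Derivation:
Before: nodes reachable from 2: {2}
Adding (2,4): merges 2's component with another. Reachability grows.
After: nodes reachable from 2: {0,1,2,3,4}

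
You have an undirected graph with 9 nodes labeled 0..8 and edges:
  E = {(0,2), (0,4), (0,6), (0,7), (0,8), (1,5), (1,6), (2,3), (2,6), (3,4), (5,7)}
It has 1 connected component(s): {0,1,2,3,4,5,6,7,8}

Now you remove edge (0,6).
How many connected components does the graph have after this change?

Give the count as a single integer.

Initial component count: 1
Remove (0,6): not a bridge. Count unchanged: 1.
  After removal, components: {0,1,2,3,4,5,6,7,8}
New component count: 1

Answer: 1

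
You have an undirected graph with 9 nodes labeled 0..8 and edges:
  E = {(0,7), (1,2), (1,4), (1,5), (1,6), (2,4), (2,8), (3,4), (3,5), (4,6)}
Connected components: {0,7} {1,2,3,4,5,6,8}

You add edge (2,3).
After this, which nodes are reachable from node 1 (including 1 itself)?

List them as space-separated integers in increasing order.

Before: nodes reachable from 1: {1,2,3,4,5,6,8}
Adding (2,3): both endpoints already in same component. Reachability from 1 unchanged.
After: nodes reachable from 1: {1,2,3,4,5,6,8}

Answer: 1 2 3 4 5 6 8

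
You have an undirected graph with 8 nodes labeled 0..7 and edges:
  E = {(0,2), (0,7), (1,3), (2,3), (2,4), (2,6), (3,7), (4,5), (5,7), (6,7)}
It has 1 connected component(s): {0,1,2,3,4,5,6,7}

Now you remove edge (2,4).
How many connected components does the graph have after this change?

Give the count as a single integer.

Answer: 1

Derivation:
Initial component count: 1
Remove (2,4): not a bridge. Count unchanged: 1.
  After removal, components: {0,1,2,3,4,5,6,7}
New component count: 1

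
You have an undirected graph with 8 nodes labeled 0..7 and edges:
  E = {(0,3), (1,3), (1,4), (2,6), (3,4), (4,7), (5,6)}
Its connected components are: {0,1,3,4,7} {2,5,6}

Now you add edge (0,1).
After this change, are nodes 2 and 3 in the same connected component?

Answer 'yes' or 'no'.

Answer: no

Derivation:
Initial components: {0,1,3,4,7} {2,5,6}
Adding edge (0,1): both already in same component {0,1,3,4,7}. No change.
New components: {0,1,3,4,7} {2,5,6}
Are 2 and 3 in the same component? no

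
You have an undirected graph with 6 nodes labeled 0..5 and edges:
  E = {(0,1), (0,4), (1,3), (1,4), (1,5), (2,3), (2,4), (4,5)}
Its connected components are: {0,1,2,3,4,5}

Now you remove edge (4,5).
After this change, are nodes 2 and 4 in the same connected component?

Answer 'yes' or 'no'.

Answer: yes

Derivation:
Initial components: {0,1,2,3,4,5}
Removing edge (4,5): not a bridge — component count unchanged at 1.
New components: {0,1,2,3,4,5}
Are 2 and 4 in the same component? yes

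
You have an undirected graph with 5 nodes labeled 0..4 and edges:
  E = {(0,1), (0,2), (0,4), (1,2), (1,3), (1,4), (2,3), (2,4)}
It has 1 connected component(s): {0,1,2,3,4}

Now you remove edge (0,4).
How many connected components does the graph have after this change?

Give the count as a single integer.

Answer: 1

Derivation:
Initial component count: 1
Remove (0,4): not a bridge. Count unchanged: 1.
  After removal, components: {0,1,2,3,4}
New component count: 1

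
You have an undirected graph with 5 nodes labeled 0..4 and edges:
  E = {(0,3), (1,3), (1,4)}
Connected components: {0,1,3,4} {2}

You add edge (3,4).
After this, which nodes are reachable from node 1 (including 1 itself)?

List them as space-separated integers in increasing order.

Answer: 0 1 3 4

Derivation:
Before: nodes reachable from 1: {0,1,3,4}
Adding (3,4): both endpoints already in same component. Reachability from 1 unchanged.
After: nodes reachable from 1: {0,1,3,4}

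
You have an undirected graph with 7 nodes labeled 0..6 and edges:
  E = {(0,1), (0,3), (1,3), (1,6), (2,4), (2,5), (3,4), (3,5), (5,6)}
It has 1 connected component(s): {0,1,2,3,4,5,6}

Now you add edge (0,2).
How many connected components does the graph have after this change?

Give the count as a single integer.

Answer: 1

Derivation:
Initial component count: 1
Add (0,2): endpoints already in same component. Count unchanged: 1.
New component count: 1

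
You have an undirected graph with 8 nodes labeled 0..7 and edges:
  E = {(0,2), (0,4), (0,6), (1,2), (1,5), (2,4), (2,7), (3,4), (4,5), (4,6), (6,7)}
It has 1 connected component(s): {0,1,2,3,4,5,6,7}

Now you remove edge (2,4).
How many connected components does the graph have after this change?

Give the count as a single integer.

Answer: 1

Derivation:
Initial component count: 1
Remove (2,4): not a bridge. Count unchanged: 1.
  After removal, components: {0,1,2,3,4,5,6,7}
New component count: 1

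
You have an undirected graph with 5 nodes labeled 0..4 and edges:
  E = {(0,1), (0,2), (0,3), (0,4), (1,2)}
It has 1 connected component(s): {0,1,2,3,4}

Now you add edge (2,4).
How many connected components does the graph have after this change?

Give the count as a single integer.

Initial component count: 1
Add (2,4): endpoints already in same component. Count unchanged: 1.
New component count: 1

Answer: 1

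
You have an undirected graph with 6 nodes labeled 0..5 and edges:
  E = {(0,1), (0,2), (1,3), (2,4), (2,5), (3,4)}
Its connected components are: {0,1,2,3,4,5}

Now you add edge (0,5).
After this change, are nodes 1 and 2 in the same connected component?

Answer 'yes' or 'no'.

Initial components: {0,1,2,3,4,5}
Adding edge (0,5): both already in same component {0,1,2,3,4,5}. No change.
New components: {0,1,2,3,4,5}
Are 1 and 2 in the same component? yes

Answer: yes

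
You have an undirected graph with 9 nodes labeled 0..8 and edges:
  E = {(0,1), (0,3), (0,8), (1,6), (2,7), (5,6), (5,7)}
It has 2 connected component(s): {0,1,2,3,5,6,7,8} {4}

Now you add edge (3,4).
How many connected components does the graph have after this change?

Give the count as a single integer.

Answer: 1

Derivation:
Initial component count: 2
Add (3,4): merges two components. Count decreases: 2 -> 1.
New component count: 1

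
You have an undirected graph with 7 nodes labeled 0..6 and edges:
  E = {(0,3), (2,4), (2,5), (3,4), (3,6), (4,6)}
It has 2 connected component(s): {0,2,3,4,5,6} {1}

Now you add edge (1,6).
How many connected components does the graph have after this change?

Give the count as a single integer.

Initial component count: 2
Add (1,6): merges two components. Count decreases: 2 -> 1.
New component count: 1

Answer: 1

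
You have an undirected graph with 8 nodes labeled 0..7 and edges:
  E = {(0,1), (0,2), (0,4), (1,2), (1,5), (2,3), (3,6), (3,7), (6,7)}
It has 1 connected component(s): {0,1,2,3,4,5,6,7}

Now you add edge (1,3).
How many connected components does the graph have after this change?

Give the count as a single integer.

Initial component count: 1
Add (1,3): endpoints already in same component. Count unchanged: 1.
New component count: 1

Answer: 1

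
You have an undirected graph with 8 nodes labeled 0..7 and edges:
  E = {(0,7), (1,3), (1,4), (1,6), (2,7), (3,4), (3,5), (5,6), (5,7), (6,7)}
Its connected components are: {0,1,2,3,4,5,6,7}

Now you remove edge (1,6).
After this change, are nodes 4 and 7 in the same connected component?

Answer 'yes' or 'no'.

Initial components: {0,1,2,3,4,5,6,7}
Removing edge (1,6): not a bridge — component count unchanged at 1.
New components: {0,1,2,3,4,5,6,7}
Are 4 and 7 in the same component? yes

Answer: yes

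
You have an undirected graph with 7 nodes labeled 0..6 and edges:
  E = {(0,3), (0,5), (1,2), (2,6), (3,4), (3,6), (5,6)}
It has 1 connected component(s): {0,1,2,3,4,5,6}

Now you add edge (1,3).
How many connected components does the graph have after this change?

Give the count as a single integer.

Answer: 1

Derivation:
Initial component count: 1
Add (1,3): endpoints already in same component. Count unchanged: 1.
New component count: 1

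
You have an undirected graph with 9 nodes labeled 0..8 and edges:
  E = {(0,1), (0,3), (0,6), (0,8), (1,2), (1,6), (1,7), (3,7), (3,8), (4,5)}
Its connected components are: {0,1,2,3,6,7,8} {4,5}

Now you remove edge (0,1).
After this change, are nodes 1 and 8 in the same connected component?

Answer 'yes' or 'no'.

Initial components: {0,1,2,3,6,7,8} {4,5}
Removing edge (0,1): not a bridge — component count unchanged at 2.
New components: {0,1,2,3,6,7,8} {4,5}
Are 1 and 8 in the same component? yes

Answer: yes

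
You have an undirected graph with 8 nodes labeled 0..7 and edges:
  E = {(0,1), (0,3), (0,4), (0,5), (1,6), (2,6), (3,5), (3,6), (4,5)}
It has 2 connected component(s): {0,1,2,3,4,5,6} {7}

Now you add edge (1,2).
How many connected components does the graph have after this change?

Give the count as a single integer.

Answer: 2

Derivation:
Initial component count: 2
Add (1,2): endpoints already in same component. Count unchanged: 2.
New component count: 2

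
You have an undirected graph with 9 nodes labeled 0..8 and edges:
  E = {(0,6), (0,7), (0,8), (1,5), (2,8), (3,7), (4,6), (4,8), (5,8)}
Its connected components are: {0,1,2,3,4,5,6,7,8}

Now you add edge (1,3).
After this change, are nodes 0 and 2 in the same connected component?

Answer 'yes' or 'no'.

Initial components: {0,1,2,3,4,5,6,7,8}
Adding edge (1,3): both already in same component {0,1,2,3,4,5,6,7,8}. No change.
New components: {0,1,2,3,4,5,6,7,8}
Are 0 and 2 in the same component? yes

Answer: yes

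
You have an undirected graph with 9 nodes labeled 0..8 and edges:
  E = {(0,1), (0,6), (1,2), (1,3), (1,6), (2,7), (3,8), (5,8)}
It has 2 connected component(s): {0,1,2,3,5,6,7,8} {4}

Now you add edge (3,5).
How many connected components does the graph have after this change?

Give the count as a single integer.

Answer: 2

Derivation:
Initial component count: 2
Add (3,5): endpoints already in same component. Count unchanged: 2.
New component count: 2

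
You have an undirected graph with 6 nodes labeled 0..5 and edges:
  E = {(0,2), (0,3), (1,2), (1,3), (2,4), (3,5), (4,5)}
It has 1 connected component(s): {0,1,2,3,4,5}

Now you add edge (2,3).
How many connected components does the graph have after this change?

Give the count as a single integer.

Answer: 1

Derivation:
Initial component count: 1
Add (2,3): endpoints already in same component. Count unchanged: 1.
New component count: 1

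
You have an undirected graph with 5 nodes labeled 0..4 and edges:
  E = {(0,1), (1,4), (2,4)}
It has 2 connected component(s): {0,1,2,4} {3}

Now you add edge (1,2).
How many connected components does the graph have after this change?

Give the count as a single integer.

Answer: 2

Derivation:
Initial component count: 2
Add (1,2): endpoints already in same component. Count unchanged: 2.
New component count: 2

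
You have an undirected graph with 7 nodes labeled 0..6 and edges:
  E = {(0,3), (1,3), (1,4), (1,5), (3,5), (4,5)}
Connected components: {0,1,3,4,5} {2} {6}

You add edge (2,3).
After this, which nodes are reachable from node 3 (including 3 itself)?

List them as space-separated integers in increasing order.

Answer: 0 1 2 3 4 5

Derivation:
Before: nodes reachable from 3: {0,1,3,4,5}
Adding (2,3): merges 3's component with another. Reachability grows.
After: nodes reachable from 3: {0,1,2,3,4,5}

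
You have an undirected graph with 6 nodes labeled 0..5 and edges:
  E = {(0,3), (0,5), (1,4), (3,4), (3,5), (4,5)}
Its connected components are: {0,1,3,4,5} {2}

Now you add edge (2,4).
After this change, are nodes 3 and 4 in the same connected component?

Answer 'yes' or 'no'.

Answer: yes

Derivation:
Initial components: {0,1,3,4,5} {2}
Adding edge (2,4): merges {2} and {0,1,3,4,5}.
New components: {0,1,2,3,4,5}
Are 3 and 4 in the same component? yes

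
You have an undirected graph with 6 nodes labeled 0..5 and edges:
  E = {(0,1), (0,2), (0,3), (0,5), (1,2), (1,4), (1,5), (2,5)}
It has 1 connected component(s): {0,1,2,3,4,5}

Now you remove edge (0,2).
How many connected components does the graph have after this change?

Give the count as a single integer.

Answer: 1

Derivation:
Initial component count: 1
Remove (0,2): not a bridge. Count unchanged: 1.
  After removal, components: {0,1,2,3,4,5}
New component count: 1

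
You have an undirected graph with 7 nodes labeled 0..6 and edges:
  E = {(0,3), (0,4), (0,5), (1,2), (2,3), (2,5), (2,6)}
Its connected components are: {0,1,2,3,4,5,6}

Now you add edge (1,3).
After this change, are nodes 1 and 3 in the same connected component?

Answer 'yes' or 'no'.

Initial components: {0,1,2,3,4,5,6}
Adding edge (1,3): both already in same component {0,1,2,3,4,5,6}. No change.
New components: {0,1,2,3,4,5,6}
Are 1 and 3 in the same component? yes

Answer: yes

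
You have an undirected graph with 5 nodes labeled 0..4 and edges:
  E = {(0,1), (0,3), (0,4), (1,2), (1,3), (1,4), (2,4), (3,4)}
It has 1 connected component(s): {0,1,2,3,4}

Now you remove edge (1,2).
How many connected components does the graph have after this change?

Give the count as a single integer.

Answer: 1

Derivation:
Initial component count: 1
Remove (1,2): not a bridge. Count unchanged: 1.
  After removal, components: {0,1,2,3,4}
New component count: 1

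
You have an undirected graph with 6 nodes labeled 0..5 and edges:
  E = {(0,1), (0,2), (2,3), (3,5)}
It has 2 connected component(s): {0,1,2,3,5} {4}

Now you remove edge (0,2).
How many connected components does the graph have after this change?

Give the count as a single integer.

Answer: 3

Derivation:
Initial component count: 2
Remove (0,2): it was a bridge. Count increases: 2 -> 3.
  After removal, components: {0,1} {2,3,5} {4}
New component count: 3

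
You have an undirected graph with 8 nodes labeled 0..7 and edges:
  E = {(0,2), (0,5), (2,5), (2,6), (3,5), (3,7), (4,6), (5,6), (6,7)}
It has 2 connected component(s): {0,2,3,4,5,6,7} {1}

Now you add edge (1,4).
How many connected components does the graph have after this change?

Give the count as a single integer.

Initial component count: 2
Add (1,4): merges two components. Count decreases: 2 -> 1.
New component count: 1

Answer: 1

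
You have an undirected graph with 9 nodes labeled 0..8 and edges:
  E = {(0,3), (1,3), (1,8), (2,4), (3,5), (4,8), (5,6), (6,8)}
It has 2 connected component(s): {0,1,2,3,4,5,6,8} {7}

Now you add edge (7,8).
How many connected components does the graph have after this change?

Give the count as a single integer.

Initial component count: 2
Add (7,8): merges two components. Count decreases: 2 -> 1.
New component count: 1

Answer: 1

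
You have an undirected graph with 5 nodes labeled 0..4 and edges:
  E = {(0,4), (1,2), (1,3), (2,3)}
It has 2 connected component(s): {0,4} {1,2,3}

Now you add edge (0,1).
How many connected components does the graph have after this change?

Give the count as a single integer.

Answer: 1

Derivation:
Initial component count: 2
Add (0,1): merges two components. Count decreases: 2 -> 1.
New component count: 1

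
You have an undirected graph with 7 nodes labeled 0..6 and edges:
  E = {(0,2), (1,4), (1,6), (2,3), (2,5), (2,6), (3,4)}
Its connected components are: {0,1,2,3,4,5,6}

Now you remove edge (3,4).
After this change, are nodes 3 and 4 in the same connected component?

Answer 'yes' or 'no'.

Answer: yes

Derivation:
Initial components: {0,1,2,3,4,5,6}
Removing edge (3,4): not a bridge — component count unchanged at 1.
New components: {0,1,2,3,4,5,6}
Are 3 and 4 in the same component? yes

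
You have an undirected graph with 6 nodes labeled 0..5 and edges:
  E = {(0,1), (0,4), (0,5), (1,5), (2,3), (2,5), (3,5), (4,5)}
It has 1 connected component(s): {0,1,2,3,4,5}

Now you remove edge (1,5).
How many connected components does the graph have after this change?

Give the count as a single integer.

Answer: 1

Derivation:
Initial component count: 1
Remove (1,5): not a bridge. Count unchanged: 1.
  After removal, components: {0,1,2,3,4,5}
New component count: 1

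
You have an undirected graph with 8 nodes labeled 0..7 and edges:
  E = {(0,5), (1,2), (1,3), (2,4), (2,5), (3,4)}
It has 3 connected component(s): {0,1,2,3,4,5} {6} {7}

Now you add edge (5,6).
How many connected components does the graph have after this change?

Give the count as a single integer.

Initial component count: 3
Add (5,6): merges two components. Count decreases: 3 -> 2.
New component count: 2

Answer: 2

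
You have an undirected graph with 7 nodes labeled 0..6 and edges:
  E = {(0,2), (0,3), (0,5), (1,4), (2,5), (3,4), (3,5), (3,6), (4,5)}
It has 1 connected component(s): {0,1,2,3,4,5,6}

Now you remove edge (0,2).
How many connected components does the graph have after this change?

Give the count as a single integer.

Answer: 1

Derivation:
Initial component count: 1
Remove (0,2): not a bridge. Count unchanged: 1.
  After removal, components: {0,1,2,3,4,5,6}
New component count: 1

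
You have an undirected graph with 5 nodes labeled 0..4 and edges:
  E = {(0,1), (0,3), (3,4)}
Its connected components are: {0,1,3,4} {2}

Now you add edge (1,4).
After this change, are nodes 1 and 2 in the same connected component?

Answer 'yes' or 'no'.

Answer: no

Derivation:
Initial components: {0,1,3,4} {2}
Adding edge (1,4): both already in same component {0,1,3,4}. No change.
New components: {0,1,3,4} {2}
Are 1 and 2 in the same component? no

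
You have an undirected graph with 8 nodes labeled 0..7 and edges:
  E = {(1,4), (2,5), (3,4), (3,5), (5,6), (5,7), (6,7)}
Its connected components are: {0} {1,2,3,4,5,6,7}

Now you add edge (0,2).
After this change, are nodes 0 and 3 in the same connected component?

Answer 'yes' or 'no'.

Initial components: {0} {1,2,3,4,5,6,7}
Adding edge (0,2): merges {0} and {1,2,3,4,5,6,7}.
New components: {0,1,2,3,4,5,6,7}
Are 0 and 3 in the same component? yes

Answer: yes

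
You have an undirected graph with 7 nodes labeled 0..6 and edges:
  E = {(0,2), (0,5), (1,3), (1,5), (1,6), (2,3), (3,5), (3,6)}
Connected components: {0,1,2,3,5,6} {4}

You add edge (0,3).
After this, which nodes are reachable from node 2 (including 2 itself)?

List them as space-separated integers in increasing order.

Answer: 0 1 2 3 5 6

Derivation:
Before: nodes reachable from 2: {0,1,2,3,5,6}
Adding (0,3): both endpoints already in same component. Reachability from 2 unchanged.
After: nodes reachable from 2: {0,1,2,3,5,6}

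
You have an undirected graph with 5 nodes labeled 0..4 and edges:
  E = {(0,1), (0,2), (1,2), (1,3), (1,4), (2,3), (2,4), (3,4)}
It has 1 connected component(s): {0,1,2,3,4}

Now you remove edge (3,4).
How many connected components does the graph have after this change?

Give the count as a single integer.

Initial component count: 1
Remove (3,4): not a bridge. Count unchanged: 1.
  After removal, components: {0,1,2,3,4}
New component count: 1

Answer: 1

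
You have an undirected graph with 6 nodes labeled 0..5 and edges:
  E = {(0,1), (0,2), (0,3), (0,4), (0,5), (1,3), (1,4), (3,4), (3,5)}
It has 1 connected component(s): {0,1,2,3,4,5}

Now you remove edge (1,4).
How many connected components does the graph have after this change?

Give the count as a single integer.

Initial component count: 1
Remove (1,4): not a bridge. Count unchanged: 1.
  After removal, components: {0,1,2,3,4,5}
New component count: 1

Answer: 1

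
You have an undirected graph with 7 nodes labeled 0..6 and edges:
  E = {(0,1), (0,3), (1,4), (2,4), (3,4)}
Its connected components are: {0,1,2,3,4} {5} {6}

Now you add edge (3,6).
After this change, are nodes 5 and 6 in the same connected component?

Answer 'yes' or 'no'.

Answer: no

Derivation:
Initial components: {0,1,2,3,4} {5} {6}
Adding edge (3,6): merges {0,1,2,3,4} and {6}.
New components: {0,1,2,3,4,6} {5}
Are 5 and 6 in the same component? no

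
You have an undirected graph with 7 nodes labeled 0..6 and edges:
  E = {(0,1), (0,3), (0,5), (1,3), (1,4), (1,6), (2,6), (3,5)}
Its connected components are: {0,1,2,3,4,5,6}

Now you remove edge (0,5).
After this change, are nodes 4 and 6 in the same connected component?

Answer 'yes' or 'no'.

Answer: yes

Derivation:
Initial components: {0,1,2,3,4,5,6}
Removing edge (0,5): not a bridge — component count unchanged at 1.
New components: {0,1,2,3,4,5,6}
Are 4 and 6 in the same component? yes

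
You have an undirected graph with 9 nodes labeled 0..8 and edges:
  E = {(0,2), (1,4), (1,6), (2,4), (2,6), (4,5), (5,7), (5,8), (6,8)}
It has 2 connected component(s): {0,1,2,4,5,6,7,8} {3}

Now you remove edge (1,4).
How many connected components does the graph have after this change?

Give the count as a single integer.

Answer: 2

Derivation:
Initial component count: 2
Remove (1,4): not a bridge. Count unchanged: 2.
  After removal, components: {0,1,2,4,5,6,7,8} {3}
New component count: 2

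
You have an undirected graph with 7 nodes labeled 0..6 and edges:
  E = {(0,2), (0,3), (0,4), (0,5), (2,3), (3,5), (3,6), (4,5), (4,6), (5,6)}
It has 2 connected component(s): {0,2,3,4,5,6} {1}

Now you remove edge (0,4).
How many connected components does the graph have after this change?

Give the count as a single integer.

Answer: 2

Derivation:
Initial component count: 2
Remove (0,4): not a bridge. Count unchanged: 2.
  After removal, components: {0,2,3,4,5,6} {1}
New component count: 2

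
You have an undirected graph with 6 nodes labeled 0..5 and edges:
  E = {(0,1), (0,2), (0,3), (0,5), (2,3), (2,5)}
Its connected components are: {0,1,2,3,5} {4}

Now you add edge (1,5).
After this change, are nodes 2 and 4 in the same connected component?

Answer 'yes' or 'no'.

Initial components: {0,1,2,3,5} {4}
Adding edge (1,5): both already in same component {0,1,2,3,5}. No change.
New components: {0,1,2,3,5} {4}
Are 2 and 4 in the same component? no

Answer: no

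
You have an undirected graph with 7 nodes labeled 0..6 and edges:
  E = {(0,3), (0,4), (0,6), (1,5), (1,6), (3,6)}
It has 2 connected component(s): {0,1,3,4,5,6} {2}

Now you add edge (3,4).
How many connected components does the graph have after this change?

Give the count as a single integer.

Initial component count: 2
Add (3,4): endpoints already in same component. Count unchanged: 2.
New component count: 2

Answer: 2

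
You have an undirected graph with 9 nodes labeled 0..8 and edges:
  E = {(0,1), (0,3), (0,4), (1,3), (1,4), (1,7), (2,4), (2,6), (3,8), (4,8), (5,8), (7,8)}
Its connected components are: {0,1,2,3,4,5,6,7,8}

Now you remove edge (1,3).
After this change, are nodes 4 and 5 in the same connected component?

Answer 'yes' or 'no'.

Answer: yes

Derivation:
Initial components: {0,1,2,3,4,5,6,7,8}
Removing edge (1,3): not a bridge — component count unchanged at 1.
New components: {0,1,2,3,4,5,6,7,8}
Are 4 and 5 in the same component? yes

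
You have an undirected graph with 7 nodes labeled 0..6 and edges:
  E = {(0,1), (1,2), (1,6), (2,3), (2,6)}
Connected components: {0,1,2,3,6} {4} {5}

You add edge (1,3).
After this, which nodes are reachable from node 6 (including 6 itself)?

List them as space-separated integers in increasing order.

Answer: 0 1 2 3 6

Derivation:
Before: nodes reachable from 6: {0,1,2,3,6}
Adding (1,3): both endpoints already in same component. Reachability from 6 unchanged.
After: nodes reachable from 6: {0,1,2,3,6}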